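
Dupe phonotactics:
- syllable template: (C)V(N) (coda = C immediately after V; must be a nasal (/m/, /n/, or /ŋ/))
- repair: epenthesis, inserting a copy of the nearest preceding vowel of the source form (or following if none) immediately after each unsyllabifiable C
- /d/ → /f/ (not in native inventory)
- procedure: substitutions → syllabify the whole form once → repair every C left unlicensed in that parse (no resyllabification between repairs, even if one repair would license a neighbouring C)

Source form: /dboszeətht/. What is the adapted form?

fobosozeətəhətə

Substitution: /d/ → /f/, giving /fboszeətht/.
Under (C)V(N), the unsyllabifiable consonants are /f/, /s/, /t/, /h/, /t/ (only a nasal (/m/, /n/, or /ŋ/) is licensed in coda position; onsets are limited to one consonant).
Epenthesis after each stranded consonant: /f/ → /fo/, /s/ → /so/, /t/ → /tə/, /h/ → /hə/, /t/ → /tə/.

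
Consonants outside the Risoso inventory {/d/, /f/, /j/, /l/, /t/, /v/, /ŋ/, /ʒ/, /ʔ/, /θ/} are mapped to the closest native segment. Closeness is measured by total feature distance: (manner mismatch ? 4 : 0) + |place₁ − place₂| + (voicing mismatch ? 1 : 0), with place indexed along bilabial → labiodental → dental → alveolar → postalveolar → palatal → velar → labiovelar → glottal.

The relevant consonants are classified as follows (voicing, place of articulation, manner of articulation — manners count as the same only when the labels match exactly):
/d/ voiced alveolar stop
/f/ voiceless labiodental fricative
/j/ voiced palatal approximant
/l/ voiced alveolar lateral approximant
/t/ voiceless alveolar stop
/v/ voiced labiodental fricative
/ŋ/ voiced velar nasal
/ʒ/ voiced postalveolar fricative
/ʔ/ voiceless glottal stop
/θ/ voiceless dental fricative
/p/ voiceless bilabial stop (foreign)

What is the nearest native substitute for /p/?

t

/t/ is closest: same manner (stop), place distance 3 (bilabial→alveolar), same voicing; total 3. Next closest is /d/ at distance 4.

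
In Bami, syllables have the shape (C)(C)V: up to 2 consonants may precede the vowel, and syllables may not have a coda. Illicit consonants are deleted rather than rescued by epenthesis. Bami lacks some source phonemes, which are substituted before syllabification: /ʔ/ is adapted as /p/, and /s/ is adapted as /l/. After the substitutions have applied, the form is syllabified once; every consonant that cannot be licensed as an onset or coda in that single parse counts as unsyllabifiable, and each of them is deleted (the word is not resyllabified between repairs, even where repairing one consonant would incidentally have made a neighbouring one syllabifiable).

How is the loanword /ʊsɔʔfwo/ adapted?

Substitution: /s/ → /l/, /ʔ/ → /p/, giving /ʊlɔpfwo/.
Under (C)(C)V, the unsyllabifiable consonants are /p/ (no codas are permitted; onsets may contain at most 2 consonants).
Deleting the stranded consonants removes /p/.

ʊlɔfwo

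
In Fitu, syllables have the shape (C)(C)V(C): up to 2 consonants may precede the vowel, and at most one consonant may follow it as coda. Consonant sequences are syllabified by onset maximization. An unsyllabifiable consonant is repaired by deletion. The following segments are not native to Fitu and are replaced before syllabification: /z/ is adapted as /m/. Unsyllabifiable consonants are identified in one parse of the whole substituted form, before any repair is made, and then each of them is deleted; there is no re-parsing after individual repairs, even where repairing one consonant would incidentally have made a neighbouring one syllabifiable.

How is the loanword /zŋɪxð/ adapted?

mŋɪx

Substitution: /z/ → /m/, giving /mŋɪxð/.
The consonants /ð/ cannot be parsed into a legal (C)(C)V(C) syllable (at most one coda consonant is licensed; onsets may contain at most 2 consonants).
Deleting the stranded consonants removes /ð/.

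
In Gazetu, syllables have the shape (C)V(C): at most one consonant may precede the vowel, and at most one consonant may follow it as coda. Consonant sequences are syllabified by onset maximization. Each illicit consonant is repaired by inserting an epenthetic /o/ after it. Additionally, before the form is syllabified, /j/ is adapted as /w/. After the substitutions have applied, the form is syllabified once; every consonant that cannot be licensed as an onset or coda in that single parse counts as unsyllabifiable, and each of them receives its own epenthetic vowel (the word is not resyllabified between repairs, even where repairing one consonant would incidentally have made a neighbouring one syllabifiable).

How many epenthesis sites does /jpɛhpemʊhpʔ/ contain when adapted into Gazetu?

After substitution the input is /wpɛhpemʊhpʔ/.
The unsyllabifiable consonants are /w/, /p/, /ʔ/; each receives one epenthetic vowel.

3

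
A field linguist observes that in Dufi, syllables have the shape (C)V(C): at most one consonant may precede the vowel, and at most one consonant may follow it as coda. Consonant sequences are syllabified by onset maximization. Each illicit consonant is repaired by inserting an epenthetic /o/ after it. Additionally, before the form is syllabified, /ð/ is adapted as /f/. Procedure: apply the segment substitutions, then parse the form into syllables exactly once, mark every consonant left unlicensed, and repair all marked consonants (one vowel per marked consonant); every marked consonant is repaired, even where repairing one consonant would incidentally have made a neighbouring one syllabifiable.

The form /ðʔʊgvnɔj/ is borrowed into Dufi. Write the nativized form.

foʔʊgvonɔj

Substitution: /ð/ → /f/, giving /fʔʊgvnɔj/.
Under (C)V(C), the unsyllabifiable consonants are /f/, /v/ (at most one coda consonant is licensed; onsets are limited to one consonant).
Epenthesis after each stranded consonant: /f/ → /fo/, /v/ → /vo/.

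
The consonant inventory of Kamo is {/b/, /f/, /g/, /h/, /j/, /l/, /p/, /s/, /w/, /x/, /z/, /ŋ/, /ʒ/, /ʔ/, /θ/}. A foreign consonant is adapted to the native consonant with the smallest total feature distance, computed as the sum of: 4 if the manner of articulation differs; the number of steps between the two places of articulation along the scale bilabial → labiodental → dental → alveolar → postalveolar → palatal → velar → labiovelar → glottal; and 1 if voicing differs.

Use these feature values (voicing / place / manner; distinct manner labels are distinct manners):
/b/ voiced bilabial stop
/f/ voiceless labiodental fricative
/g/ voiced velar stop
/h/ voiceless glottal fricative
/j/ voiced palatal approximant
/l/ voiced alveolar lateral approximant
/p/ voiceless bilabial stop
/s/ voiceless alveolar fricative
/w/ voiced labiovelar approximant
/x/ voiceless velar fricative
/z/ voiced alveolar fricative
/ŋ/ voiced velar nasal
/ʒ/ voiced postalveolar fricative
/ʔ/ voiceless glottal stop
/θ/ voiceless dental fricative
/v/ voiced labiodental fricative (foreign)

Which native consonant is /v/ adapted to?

/f/ is closest: same manner (fricative), place distance 0 (labiodental→labiodental), voicing differs (+1); total 1. Next closest is /z/ at distance 2.

f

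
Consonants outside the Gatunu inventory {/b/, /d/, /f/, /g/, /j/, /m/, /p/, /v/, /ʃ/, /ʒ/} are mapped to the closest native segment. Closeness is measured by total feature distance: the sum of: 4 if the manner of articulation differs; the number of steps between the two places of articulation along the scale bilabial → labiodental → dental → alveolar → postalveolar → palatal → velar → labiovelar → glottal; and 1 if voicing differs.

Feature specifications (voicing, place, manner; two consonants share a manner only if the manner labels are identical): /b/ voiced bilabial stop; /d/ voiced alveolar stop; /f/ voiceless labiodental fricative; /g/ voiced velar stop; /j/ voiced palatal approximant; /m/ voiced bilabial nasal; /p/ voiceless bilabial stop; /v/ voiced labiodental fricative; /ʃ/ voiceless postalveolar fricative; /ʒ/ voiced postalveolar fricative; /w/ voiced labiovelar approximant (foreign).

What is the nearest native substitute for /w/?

j

/j/ is closest: same manner (approximant), place distance 2 (labiovelar→palatal), same voicing; total 2. Next closest is /g/ at distance 5.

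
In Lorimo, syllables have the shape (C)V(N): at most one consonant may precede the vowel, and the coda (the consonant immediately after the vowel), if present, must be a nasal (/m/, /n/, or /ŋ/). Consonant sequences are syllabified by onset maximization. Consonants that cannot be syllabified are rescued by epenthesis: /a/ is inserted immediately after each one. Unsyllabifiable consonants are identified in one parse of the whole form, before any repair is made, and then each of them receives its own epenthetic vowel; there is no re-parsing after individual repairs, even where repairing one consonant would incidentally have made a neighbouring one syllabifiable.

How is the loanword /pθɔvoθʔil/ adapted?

Under (C)V(N), the unsyllabifiable consonants are /p/, /θ/, /l/ (only a nasal (/m/, /n/, or /ŋ/) is licensed in coda position; onsets are limited to one consonant).
Each unlicensed consonant becomes the onset of a new syllable: /p/ → /pa/, /θ/ → /θa/, /l/ → /la/.

paθɔvoθaʔila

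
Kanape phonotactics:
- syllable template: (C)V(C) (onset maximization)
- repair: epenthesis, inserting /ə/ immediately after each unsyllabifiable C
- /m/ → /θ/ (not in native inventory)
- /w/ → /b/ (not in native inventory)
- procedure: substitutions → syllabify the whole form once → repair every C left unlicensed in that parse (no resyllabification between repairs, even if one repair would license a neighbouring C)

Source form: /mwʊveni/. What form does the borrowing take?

Substitution: /m/ → /θ/, /w/ → /b/, giving /θbʊveni/.
Syllabifying with onset maximization leaves /θ/ stranded (at most one coda consonant is licensed; onsets are limited to one consonant).
Inserting the epenthetic vowel yields /θ/ → /θə/.

θəbʊveni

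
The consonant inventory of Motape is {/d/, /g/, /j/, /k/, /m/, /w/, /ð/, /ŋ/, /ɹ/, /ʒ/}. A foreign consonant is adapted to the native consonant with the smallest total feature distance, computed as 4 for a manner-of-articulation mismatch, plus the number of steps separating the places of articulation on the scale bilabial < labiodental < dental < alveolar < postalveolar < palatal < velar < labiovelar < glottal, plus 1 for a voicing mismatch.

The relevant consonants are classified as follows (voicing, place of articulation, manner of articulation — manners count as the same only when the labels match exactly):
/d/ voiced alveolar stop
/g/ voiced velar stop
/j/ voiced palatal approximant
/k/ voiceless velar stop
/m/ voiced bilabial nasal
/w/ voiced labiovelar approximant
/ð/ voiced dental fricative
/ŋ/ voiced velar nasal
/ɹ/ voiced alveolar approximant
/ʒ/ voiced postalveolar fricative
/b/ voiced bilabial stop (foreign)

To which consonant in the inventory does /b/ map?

d

/d/ is closest: same manner (stop), place distance 3 (bilabial→alveolar), same voicing; total 3. Next closest is /m/ at distance 4.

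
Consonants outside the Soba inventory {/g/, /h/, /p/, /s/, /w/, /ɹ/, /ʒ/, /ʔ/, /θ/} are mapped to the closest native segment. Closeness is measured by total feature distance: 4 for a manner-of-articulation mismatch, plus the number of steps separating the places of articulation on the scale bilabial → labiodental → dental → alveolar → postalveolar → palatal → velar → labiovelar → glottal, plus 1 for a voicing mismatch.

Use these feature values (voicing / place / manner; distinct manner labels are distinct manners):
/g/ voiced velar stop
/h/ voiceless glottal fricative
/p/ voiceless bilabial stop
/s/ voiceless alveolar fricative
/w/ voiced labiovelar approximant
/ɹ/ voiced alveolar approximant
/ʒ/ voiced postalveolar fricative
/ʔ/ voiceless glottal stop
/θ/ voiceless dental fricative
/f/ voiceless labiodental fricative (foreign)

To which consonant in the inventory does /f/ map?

θ

/θ/ is closest: same manner (fricative), place distance 1 (labiodental→dental), same voicing; total 1. Next closest is /s/ at distance 2.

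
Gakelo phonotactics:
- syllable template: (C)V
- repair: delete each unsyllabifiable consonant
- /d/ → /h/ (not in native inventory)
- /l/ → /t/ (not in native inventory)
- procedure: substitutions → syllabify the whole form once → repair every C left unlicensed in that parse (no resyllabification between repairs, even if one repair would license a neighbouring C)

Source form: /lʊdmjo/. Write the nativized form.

Substitution: /l/ → /t/, /d/ → /h/, giving /tʊhmjo/.
The consonants /h/, /m/ cannot be parsed into a legal (C)V syllable (no codas are permitted; onsets are limited to one consonant).
Deletion applies to /h/, /m/.

tʊjo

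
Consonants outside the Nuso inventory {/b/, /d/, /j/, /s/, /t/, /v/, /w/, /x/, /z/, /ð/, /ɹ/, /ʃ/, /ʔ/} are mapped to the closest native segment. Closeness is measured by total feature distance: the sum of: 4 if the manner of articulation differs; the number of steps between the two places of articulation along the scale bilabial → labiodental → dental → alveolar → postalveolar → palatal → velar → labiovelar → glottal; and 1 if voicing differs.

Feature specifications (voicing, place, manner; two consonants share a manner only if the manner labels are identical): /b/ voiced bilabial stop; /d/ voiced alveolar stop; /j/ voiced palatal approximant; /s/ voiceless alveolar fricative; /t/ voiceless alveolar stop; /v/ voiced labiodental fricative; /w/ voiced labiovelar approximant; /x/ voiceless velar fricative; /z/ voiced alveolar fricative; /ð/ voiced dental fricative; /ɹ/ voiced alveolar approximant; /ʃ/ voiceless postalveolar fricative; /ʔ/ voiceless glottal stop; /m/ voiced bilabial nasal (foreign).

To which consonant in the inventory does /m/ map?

/b/ is closest: manner differs (nasal→stop, +4), place distance 0 (bilabial→bilabial), same voicing; total 4. Next closest is /v/ at distance 5.

b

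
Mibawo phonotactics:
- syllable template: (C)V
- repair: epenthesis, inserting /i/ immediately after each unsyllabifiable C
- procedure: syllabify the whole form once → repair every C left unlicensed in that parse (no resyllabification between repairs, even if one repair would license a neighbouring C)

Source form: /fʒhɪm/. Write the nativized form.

The consonants /f/, /ʒ/, /m/ cannot be parsed into a legal (C)V syllable (no codas are permitted; onsets are limited to one consonant).
Epenthesis after each stranded consonant: /f/ → /fi/, /ʒ/ → /ʒi/, /m/ → /mi/.

fiʒihɪmi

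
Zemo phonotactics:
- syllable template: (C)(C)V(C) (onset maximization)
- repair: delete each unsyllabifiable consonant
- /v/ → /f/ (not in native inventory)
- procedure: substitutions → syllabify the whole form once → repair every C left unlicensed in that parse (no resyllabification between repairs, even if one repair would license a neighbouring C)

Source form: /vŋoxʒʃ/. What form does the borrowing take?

fŋox

Substitution: /v/ → /f/, giving /fŋoxʒʃ/.
The consonants /ʒ/, /ʃ/ cannot be parsed into a legal (C)(C)V(C) syllable (at most one coda consonant is licensed; onsets may contain at most 2 consonants).
Each unlicensed consonant is deleted: /ʒ/, /ʃ/.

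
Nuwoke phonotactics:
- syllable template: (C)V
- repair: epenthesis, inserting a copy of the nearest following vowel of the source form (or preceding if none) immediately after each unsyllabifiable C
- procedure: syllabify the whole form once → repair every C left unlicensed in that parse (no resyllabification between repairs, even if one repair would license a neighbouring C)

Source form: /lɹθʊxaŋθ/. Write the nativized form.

Syllabifying with onset maximization leaves /l/, /ɹ/, /ŋ/, /θ/ stranded (no codas are permitted; onsets are limited to one consonant).
Inserting the epenthetic vowel yields /l/ → /lʊ/, /ɹ/ → /ɹʊ/, /ŋ/ → /ŋa/, /θ/ → /θa/.

lʊɹʊθʊxaŋaθa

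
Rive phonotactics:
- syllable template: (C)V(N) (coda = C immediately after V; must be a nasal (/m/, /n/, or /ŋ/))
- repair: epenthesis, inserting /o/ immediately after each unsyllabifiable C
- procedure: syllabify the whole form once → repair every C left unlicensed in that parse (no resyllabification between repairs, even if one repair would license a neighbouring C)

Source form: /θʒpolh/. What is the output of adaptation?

Syllabifying with onset maximization leaves /θ/, /ʒ/, /l/, /h/ stranded (only a nasal (/m/, /n/, or /ŋ/) is licensed in coda position; onsets are limited to one consonant).
Epenthesis after each stranded consonant: /θ/ → /θo/, /ʒ/ → /ʒo/, /l/ → /lo/, /h/ → /ho/.

θoʒopoloho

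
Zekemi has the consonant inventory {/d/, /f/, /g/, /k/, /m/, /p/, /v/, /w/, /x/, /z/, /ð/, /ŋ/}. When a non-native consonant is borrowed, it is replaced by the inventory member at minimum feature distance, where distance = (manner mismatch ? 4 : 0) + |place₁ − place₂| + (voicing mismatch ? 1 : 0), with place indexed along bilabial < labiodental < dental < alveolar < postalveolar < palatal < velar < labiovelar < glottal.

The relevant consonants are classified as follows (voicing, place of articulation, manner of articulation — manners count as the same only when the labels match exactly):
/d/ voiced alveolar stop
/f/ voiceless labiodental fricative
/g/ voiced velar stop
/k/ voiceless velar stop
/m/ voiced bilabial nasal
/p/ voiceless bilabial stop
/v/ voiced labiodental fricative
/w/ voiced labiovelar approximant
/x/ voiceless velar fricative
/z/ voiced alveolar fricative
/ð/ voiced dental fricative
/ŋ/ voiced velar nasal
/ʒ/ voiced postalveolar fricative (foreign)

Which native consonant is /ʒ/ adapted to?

/z/ is closest: same manner (fricative), place distance 1 (postalveolar→alveolar), same voicing; total 1. Next closest is /ð/ at distance 2.

z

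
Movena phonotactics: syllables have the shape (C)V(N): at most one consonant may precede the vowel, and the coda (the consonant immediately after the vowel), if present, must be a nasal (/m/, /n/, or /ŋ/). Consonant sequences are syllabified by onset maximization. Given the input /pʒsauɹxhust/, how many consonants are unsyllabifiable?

Syllabifying with onset maximization leaves /p/, /ʒ/, /ɹ/, /x/, /s/, /t/ stranded (only a nasal (/m/, /n/, or /ŋ/) is licensed in coda position; onsets are limited to one consonant).

6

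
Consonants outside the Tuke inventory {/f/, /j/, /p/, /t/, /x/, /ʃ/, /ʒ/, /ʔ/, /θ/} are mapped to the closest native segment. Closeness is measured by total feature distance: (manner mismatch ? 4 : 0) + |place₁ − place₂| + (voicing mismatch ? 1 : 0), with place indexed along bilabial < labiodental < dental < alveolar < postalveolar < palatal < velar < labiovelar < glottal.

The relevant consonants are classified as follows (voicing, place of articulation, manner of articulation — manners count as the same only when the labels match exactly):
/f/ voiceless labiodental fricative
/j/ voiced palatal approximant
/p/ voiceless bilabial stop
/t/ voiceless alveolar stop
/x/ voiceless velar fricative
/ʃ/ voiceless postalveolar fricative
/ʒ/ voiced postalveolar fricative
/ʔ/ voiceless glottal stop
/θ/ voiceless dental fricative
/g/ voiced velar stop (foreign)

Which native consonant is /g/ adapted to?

ʔ

/ʔ/ is closest: same manner (stop), place distance 2 (velar→glottal), voicing differs (+1); total 3. Next closest is /t/ at distance 4.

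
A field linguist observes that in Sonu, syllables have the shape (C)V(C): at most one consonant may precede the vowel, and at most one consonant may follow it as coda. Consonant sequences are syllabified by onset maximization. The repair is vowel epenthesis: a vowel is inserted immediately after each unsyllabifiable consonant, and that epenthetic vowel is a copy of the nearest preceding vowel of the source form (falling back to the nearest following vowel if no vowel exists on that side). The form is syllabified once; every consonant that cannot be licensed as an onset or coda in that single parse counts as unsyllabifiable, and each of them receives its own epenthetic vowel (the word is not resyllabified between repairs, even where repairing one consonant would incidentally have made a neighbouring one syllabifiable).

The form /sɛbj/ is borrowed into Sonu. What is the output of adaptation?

sɛbjɛ

Syllabifying with onset maximization leaves /j/ stranded (at most one coda consonant is licensed; onsets are limited to one consonant).
Inserting the epenthetic vowel yields /j/ → /jɛ/.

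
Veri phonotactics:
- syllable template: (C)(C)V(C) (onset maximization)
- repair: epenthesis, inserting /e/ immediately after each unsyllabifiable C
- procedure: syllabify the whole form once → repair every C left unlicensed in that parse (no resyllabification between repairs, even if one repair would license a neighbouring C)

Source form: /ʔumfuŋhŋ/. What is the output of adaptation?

The consonants /h/, /ŋ/ cannot be parsed into a legal (C)(C)V(C) syllable (at most one coda consonant is licensed; onsets may contain at most 2 consonants).
Each unlicensed consonant becomes the onset of a new syllable: /h/ → /he/, /ŋ/ → /ŋe/.

ʔumfuŋheŋe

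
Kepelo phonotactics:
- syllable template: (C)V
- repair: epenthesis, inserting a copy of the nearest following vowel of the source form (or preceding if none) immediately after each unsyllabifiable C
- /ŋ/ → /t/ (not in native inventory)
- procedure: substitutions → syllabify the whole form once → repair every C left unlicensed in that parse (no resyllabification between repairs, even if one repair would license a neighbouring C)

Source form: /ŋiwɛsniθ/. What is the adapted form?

tiwɛsiniθi

Substitution: /ŋ/ → /t/, giving /tiwɛsniθ/.
The consonants /s/, /θ/ cannot be parsed into a legal (C)V syllable (no codas are permitted; onsets are limited to one consonant).
Inserting the epenthetic vowel yields /s/ → /si/, /θ/ → /θi/.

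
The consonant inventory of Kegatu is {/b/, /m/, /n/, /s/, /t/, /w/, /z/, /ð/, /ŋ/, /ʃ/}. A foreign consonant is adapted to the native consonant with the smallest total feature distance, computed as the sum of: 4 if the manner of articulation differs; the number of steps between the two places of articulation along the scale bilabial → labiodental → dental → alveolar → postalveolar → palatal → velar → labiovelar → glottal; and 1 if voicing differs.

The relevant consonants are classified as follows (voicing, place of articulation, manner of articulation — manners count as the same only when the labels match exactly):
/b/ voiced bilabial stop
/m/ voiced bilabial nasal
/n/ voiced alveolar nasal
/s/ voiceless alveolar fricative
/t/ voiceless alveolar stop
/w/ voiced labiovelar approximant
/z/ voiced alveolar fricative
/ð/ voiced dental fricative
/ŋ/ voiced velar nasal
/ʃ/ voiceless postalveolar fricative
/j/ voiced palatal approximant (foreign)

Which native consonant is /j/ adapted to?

w

/w/ is closest: same manner (approximant), place distance 2 (palatal→labiovelar), same voicing; total 2. Next closest is /ŋ/ at distance 5.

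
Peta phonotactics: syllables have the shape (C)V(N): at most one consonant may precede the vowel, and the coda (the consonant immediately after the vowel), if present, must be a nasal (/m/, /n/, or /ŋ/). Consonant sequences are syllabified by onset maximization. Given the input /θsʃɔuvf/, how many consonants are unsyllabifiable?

4

Under (C)V(N), the unsyllabifiable consonants are /θ/, /s/, /v/, /f/ (only a nasal (/m/, /n/, or /ŋ/) is licensed in coda position; onsets are limited to one consonant).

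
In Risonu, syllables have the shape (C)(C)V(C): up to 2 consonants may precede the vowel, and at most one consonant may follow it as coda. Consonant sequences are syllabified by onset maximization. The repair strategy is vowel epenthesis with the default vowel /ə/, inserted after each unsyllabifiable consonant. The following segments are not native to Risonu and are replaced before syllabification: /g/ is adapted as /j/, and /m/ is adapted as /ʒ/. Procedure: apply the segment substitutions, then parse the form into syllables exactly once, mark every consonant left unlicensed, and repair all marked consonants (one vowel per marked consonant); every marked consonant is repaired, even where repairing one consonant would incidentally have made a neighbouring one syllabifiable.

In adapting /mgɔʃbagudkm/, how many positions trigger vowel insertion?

2

After substitution the input is /ʒjɔʃbajudkʒ/.
The unsyllabifiable consonants are /k/, /ʒ/; each receives one epenthetic vowel.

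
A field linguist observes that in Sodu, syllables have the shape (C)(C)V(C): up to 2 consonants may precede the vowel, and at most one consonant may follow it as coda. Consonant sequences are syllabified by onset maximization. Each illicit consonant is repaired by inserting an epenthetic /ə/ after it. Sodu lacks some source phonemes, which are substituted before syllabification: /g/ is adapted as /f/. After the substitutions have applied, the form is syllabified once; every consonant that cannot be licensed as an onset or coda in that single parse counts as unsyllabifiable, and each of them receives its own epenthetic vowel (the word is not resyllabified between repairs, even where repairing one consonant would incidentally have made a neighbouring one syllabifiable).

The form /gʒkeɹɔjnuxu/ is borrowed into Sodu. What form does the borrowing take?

Substitution: /g/ → /f/, giving /fʒkeɹɔjnuxu/.
The consonants /f/ cannot be parsed into a legal (C)(C)V(C) syllable (at most one coda consonant is licensed; onsets may contain at most 2 consonants).
Each unlicensed consonant becomes the onset of a new syllable: /f/ → /fə/.

fəʒkeɹɔjnuxu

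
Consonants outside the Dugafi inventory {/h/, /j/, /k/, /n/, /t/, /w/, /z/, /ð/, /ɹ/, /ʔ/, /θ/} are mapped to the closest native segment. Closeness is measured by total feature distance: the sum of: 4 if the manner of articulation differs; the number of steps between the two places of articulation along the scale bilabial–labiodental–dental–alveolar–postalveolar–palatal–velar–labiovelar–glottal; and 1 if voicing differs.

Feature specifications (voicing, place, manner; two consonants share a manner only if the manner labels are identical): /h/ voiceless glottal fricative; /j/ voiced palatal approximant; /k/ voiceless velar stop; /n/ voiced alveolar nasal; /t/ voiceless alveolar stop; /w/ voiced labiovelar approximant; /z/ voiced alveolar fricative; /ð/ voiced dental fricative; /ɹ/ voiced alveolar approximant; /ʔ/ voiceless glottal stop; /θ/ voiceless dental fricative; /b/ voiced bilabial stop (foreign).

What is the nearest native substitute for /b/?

/t/ is closest: same manner (stop), place distance 3 (bilabial→alveolar), voicing differs (+1); total 4. Next closest is /ð/ at distance 6.

t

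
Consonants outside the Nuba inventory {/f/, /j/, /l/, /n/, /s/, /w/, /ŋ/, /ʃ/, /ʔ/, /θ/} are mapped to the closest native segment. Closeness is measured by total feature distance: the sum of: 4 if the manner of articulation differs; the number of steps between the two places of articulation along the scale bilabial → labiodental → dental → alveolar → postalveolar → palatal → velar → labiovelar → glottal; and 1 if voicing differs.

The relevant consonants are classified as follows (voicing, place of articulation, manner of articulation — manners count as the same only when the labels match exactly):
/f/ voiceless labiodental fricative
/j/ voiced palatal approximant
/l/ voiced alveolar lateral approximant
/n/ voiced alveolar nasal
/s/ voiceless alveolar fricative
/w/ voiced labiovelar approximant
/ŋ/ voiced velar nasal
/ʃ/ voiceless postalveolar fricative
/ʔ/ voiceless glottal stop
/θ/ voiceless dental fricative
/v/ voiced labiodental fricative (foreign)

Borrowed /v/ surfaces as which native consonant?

/f/ is closest: same manner (fricative), place distance 0 (labiodental→labiodental), voicing differs (+1); total 1. Next closest is /θ/ at distance 2.

f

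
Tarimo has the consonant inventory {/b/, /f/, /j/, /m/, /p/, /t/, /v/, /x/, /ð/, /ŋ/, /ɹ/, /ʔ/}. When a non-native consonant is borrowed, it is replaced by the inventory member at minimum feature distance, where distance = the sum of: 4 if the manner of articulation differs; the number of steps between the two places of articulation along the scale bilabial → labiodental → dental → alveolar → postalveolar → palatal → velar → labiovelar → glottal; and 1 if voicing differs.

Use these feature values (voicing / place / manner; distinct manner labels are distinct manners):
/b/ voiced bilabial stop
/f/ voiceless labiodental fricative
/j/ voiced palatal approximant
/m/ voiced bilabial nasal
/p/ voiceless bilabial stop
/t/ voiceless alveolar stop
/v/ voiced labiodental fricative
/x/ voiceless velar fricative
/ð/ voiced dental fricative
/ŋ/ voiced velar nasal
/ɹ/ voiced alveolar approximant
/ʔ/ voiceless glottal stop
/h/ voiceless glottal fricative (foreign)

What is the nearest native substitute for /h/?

/x/ is closest: same manner (fricative), place distance 2 (glottal→velar), same voicing; total 2. Next closest is /ʔ/ at distance 4.

x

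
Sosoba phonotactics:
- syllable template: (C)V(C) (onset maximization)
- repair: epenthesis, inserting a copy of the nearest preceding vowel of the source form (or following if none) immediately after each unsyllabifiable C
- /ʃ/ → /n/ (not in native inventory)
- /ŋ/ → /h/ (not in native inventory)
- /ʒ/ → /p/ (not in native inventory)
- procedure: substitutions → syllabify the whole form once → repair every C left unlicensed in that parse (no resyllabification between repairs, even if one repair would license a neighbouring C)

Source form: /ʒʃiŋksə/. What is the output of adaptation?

Substitution: /ʒ/ → /p/, /ʃ/ → /n/, /ŋ/ → /h/, giving /pnihksə/.
Under (C)V(C), the unsyllabifiable consonants are /p/, /k/ (at most one coda consonant is licensed; onsets are limited to one consonant).
Epenthesis after each stranded consonant: /p/ → /pi/, /k/ → /ki/.

pinihkisə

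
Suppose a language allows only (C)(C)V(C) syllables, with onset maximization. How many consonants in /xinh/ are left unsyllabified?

1

Under (C)(C)V(C), the unsyllabifiable consonants are /h/ (at most one coda consonant is licensed; onsets may contain at most 2 consonants).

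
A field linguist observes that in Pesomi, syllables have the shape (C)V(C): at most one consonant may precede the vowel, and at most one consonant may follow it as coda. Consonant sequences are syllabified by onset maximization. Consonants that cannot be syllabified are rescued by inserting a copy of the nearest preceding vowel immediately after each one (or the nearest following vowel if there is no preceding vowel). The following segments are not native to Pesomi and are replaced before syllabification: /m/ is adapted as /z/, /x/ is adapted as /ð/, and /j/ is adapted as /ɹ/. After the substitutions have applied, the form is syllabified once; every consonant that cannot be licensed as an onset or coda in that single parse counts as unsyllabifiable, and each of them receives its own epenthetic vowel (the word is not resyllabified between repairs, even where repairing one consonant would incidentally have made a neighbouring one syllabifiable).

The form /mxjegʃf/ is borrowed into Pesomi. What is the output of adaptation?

Substitution: /m/ → /z/, /x/ → /ð/, /j/ → /ɹ/, giving /zðɹegʃf/.
Under (C)V(C), the unsyllabifiable consonants are /z/, /ð/, /ʃ/, /f/ (at most one coda consonant is licensed; onsets are limited to one consonant).
Epenthesis after each stranded consonant: /z/ → /ze/, /ð/ → /ðe/, /ʃ/ → /ʃe/, /f/ → /fe/.

zeðeɹegʃefe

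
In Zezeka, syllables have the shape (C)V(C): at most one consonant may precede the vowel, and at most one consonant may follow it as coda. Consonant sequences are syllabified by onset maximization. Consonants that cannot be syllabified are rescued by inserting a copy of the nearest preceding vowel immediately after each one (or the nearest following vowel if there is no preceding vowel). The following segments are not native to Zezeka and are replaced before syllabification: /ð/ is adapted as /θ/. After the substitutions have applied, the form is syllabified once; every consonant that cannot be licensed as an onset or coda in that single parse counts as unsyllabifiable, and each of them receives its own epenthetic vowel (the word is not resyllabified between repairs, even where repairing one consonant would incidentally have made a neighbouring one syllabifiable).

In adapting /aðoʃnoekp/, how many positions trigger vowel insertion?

After substitution the input is /aθoʃnoekp/.
The unsyllabifiable consonants are /p/; each receives one epenthetic vowel.

1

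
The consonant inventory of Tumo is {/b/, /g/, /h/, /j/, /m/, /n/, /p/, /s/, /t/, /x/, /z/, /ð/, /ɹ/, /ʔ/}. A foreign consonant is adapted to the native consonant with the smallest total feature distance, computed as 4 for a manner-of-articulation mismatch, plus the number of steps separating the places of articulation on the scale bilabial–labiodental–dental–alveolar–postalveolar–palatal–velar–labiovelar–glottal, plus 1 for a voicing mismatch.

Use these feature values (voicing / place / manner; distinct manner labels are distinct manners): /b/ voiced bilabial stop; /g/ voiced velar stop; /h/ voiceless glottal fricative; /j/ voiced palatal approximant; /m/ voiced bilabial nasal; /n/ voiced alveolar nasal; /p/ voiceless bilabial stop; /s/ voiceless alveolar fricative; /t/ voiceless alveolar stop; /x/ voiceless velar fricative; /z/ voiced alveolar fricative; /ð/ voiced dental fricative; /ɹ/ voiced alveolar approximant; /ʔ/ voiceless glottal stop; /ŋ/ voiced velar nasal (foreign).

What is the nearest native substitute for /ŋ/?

/n/ is closest: same manner (nasal), place distance 3 (velar→alveolar), same voicing; total 3. Next closest is /g/ at distance 4.

n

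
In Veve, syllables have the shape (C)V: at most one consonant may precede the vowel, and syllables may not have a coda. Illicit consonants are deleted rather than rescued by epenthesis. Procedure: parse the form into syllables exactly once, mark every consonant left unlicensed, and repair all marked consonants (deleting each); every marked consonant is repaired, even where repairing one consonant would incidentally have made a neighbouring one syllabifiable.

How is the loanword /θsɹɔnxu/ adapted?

The consonants /θ/, /s/, /n/ cannot be parsed into a legal (C)V syllable (no codas are permitted; onsets are limited to one consonant).
Each unlicensed consonant is deleted: /θ/, /s/, /n/.

ɹɔxu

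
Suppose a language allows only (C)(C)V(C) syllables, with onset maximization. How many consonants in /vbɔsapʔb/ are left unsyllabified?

2

Syllabifying with onset maximization leaves /ʔ/, /b/ stranded (at most one coda consonant is licensed; onsets may contain at most 2 consonants).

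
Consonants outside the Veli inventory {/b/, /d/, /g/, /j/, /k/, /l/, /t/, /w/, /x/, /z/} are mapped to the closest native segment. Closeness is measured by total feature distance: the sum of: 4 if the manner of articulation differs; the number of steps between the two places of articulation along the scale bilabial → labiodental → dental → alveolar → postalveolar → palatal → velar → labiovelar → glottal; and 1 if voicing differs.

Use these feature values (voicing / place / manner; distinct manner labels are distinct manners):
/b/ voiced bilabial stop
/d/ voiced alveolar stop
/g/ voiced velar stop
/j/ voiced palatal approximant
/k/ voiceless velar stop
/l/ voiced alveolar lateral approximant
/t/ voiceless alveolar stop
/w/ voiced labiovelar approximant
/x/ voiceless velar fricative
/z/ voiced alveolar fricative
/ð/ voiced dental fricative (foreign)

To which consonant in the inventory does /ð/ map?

z

/z/ is closest: same manner (fricative), place distance 1 (dental→alveolar), same voicing; total 1. Next closest is /d/ at distance 5.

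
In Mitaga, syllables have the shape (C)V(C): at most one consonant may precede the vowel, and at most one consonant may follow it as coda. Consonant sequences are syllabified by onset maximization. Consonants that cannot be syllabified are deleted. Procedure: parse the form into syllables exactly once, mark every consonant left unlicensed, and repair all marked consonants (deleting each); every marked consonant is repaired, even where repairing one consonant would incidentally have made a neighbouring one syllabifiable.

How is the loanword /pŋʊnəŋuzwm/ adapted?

ŋʊnəŋuz

Under (C)V(C), the unsyllabifiable consonants are /p/, /w/, /m/ (at most one coda consonant is licensed; onsets are limited to one consonant).
Each unlicensed consonant is deleted: /p/, /w/, /m/.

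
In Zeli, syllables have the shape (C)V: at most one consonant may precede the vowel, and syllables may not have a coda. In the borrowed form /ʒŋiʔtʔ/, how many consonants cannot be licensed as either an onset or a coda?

Under (C)V, the unsyllabifiable consonants are /ʒ/, /ʔ/, /t/, /ʔ/ (no codas are permitted; onsets are limited to one consonant).

4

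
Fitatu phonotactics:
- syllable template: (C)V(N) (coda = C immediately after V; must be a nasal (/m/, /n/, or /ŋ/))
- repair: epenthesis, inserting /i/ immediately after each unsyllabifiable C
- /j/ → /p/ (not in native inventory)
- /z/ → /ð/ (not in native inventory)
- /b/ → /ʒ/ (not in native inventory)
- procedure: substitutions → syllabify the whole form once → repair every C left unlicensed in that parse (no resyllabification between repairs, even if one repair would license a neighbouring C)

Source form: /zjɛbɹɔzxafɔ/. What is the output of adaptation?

Substitution: /z/ → /ð/, /j/ → /p/, /b/ → /ʒ/, giving /ðpɛʒɹɔðxafɔ/.
Syllabifying with onset maximization leaves /ð/, /ʒ/, /ð/ stranded (only a nasal (/m/, /n/, or /ŋ/) is licensed in coda position; onsets are limited to one consonant).
Epenthesis after each stranded consonant: /ð/ → /ði/, /ʒ/ → /ʒi/, /ð/ → /ði/.

ðipɛʒiɹɔðixafɔ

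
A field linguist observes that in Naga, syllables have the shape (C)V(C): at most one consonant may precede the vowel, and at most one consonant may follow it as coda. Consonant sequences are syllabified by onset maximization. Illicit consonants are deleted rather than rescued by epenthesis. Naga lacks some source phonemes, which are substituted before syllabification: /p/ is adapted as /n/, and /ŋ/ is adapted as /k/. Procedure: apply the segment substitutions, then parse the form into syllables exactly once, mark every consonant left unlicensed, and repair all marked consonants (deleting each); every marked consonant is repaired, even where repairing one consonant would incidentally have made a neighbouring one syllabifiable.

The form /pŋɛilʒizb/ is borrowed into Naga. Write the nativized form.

Substitution: /p/ → /n/, /ŋ/ → /k/, giving /nkɛilʒizb/.
Under (C)V(C), the unsyllabifiable consonants are /n/, /b/ (at most one coda consonant is licensed; onsets are limited to one consonant).
Deletion applies to /n/, /b/.

kɛilʒiz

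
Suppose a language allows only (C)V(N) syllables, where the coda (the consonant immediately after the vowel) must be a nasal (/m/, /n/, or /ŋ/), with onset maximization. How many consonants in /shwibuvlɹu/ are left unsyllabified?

4

Syllabifying with onset maximization leaves /s/, /h/, /v/, /l/ stranded (only a nasal (/m/, /n/, or /ŋ/) is licensed in coda position; onsets are limited to one consonant).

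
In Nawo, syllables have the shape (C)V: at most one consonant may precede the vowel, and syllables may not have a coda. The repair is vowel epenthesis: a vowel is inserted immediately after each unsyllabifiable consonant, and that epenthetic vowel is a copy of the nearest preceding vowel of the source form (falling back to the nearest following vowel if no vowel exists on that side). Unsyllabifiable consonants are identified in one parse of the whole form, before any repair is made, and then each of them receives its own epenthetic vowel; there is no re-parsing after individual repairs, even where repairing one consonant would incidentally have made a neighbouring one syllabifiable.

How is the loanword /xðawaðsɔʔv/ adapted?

Under (C)V, the unsyllabifiable consonants are /x/, /ð/, /ʔ/, /v/ (no codas are permitted; onsets are limited to one consonant).
Inserting the epenthetic vowel yields /x/ → /xa/, /ð/ → /ða/, /ʔ/ → /ʔɔ/, /v/ → /vɔ/.

xaðawaðasɔʔɔvɔ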